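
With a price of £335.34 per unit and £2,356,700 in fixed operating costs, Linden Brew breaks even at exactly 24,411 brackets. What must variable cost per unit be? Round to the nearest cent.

Contribution per unit must be FC / Q = £2,356,700 / 24,411 = £96.5425.
Variable cost per unit = £335.34 − £96.5425 = £238.80.

£238.80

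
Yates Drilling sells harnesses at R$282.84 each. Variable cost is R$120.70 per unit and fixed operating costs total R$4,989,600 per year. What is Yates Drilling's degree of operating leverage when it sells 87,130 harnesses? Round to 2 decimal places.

Contribution at this volume is 87,130 × R$162.14 = R$14,127,258.20.
Operating income = contribution − fixed costs = R$14,127,258.20 − R$4,989,600 = R$9,137,658.20.
Degree of operating leverage = R$14,127,258.20 / R$9,137,658.20 = 1.5460.

1.55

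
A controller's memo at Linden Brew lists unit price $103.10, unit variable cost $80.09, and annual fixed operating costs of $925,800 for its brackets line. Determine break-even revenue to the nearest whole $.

CM per unit = $103.10 − $80.09 = $23.01; CM ratio = $23.01 / $103.10 = 0.2232.
Break-even revenue = fixed costs × price ÷ CM = $925,800 × $103.10 ÷ $23.01 = $4,148,196.

$4,148,196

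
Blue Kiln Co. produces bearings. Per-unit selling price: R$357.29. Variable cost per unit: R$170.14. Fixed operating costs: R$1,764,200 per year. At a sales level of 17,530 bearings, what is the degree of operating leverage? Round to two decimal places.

Contribution at this volume is 17,530 × R$187.15 = R$3,280,739.50.
Operating income = contribution − fixed costs = R$3,280,739.50 − R$1,764,200 = R$1,516,539.50.
So DOL = total CM / EBIT = R$3,280,739.50 / R$1,516,539.50 = 2.1633.

2.16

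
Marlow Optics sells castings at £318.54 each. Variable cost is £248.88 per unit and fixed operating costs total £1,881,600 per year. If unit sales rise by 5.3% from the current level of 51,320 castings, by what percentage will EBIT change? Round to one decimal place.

At 51,320 units, contribution = 51,320 × £69.66 = £3,574,951.20.
EBIT = £3,574,951.20 − £1,881,600 = £1,693,351.20.
Degree of operating leverage = £3,574,951.20 / £1,693,351.20 = 2.1112.
%ΔEBIT = DOL × %ΔSales = 2.1112 × +5.3% = +11.2%.

+11.2%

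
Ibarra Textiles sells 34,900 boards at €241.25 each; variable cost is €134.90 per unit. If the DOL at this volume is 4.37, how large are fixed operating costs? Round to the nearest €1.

€2,862,275

Total contribution margin = 34,900 × €106.35 = €3,711,615.00.
Since DOL = CM ÷ EBIT, EBIT = €3,711,615.00 ÷ 4.37 = €849,339.82.
Fixed costs = CM − EBIT = €3,711,615.00 − €849,339.82 = €2,862,275.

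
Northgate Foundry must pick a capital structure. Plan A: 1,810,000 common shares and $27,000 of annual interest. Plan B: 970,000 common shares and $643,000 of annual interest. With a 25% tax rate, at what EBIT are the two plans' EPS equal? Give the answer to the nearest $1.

At indifference, (EBIT − 27,000)(1 − t)/1,810,000 = (EBIT − 643,000)(1 − t)/970,000.
The (1 − t) factor cancels: (EBIT − 27,000) × 970,000 = (EBIT − 643,000) × 1,810,000.
Solving, EBIT = (643,000·1,810,000 − 27,000·970,000) / (1,810,000 − 970,000) = 1,137,640,000,000 / 840,000 = 1,354,333.33.

$1,354,333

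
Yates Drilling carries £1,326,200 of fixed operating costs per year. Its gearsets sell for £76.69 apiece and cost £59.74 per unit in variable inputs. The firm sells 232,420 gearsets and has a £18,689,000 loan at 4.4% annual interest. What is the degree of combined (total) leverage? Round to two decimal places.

At 232,420 units, contribution = 232,420 × £16.95 = £3,939,519.00.
Subtracting fixed costs: EBIT = £3,939,519.00 − £1,326,200 = £2,613,319.00. Interest = £822,316.00, so EBIT − I = £1,791,003.00.
Degree of total leverage = total CM / (EBIT − interest) = £3,939,519.00 / £1,791,003.00 = 2.1996.

2.20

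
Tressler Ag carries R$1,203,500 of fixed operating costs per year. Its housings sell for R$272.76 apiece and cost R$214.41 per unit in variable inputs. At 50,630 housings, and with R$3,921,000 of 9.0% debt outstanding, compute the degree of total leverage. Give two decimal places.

2.11

At 50,630 units, contribution = 50,630 × R$58.35 = R$2,954,260.50.
EBIT = R$2,954,260.50 − R$1,203,500 = R$1,750,760.50. Interest = R$352,890.00.
DOL = R$2,954,260.50 ÷ R$1,750,760.50 = 1.6874; DFL = R$1,750,760.50 ÷ R$1,397,870.50 = 1.2524.
DCL = DOL × DFL = 1.6874 × 1.2524 = 2.1133.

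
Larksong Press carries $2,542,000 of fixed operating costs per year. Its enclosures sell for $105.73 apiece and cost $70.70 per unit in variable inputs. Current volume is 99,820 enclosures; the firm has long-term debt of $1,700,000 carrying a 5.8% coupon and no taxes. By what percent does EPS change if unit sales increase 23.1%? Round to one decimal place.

+94.4%

Contribution at this volume is 99,820 × $35.03 = $3,496,694.60.
Subtracting fixed costs: EBIT = $3,496,694.60 − $2,542,000 = $954,694.60.
Interest = $98,600.00, so EBIT − I = $856,094.60.
Degree of combined leverage = contribution ÷ (EBIT − I) = $3,496,694.60 ÷ $856,094.60 = 4.0845.
%ΔEPS = DCL × %ΔSales = 4.0845 × +23.1% = +94.4%.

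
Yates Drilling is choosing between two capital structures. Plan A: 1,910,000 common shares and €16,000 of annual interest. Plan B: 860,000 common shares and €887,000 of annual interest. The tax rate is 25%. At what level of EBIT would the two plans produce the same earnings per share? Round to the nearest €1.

Set EPS_A = EPS_B: (EBIT − €16,000)(1 − 0.25) ÷ 1,910,000 = (EBIT − €887,000)(1 − 0.25) ÷ 860,000.
The (1 − t) factor cancels: (EBIT − 16,000) × 860,000 = (EBIT − 887,000) × 1,910,000.
Solving, EBIT = (887,000·1,910,000 − 16,000·860,000) / (1,910,000 − 860,000) = 1,680,410,000,000 / 1,050,000 = 1,600,390.48.

€1,600,390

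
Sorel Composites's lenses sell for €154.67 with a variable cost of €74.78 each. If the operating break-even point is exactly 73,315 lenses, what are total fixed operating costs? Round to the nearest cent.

Each unit contributes €154.67 − €74.78 = €79.89.
Fixed costs = break-even units × CM = 73,315 × €79.89 = €5,857,135.35.

€5,857,135.35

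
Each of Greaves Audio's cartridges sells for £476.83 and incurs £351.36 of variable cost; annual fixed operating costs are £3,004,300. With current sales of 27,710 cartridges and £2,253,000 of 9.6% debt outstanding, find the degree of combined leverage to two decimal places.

At 27,710 units, contribution = 27,710 × £125.47 = £3,476,773.70.
EBIT = £3,476,773.70 − £3,004,300 = £472,473.70. Interest = £216,288.00.
DOL = £3,476,773.70 ÷ £472,473.70 = 7.3587; DFL = £472,473.70 ÷ £256,185.70 = 1.8443.
DCL = DOL × DFL = 7.3587 × 1.8443 = 13.5717.

13.57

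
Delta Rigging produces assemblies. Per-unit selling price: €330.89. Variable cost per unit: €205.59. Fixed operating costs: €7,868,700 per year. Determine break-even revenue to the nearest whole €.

CM per unit = €330.89 − €205.59 = €125.30; CM ratio = €125.30 / €330.89 = 0.3787.
Break-even revenue = fixed costs × price ÷ CM = €7,868,700 × €330.89 ÷ €125.30 = €20,779,522.

€20,779,522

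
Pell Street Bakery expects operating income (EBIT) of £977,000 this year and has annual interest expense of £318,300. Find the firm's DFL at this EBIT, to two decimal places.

Interest = £318,300.00.
Degree of financial leverage = EBIT / (EBIT − interest) = £977,000 / £658,700.00 = 1.4832.

1.48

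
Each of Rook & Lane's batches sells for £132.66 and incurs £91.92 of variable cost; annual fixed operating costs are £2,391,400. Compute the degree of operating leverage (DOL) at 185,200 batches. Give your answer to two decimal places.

Total contribution margin = 185,200 × £40.74 = £7,545,048.00.
Subtracting fixed costs: EBIT = £7,545,048.00 − £2,391,400 = £5,153,648.00.
Degree of operating leverage = £7,545,048.00 / £5,153,648.00 = 1.4640.

1.46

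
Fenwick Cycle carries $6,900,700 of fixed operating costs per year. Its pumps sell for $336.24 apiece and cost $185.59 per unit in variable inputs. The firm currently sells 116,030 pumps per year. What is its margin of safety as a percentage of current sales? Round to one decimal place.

Each unit contributes $336.24 − $185.59 = $150.65. Break-even units = $6,900,700 ÷ $150.65 = 45,806.17; break-even revenue = 45,806.17 × $336.24 = $15,401,867.69.
Actual sales revenue = 116,030 × $336.24 = $39,013,927.20.
Margin of safety = ($39,013,927.20 − $15,401,867.69) ÷ $39,013,927.20 = 60.5%.

60.5%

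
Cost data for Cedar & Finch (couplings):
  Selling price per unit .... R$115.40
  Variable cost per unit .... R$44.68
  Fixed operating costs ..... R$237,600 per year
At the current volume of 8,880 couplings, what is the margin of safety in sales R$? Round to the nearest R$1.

Unit CM = price − variable cost = R$115.40 − R$44.68 = R$70.72. Break-even units = R$237,600 ÷ R$70.72 = 3,359.73; break-even revenue = 3,359.73 × R$115.40 = R$387,712.67.
Current sales = 8,880 × R$115.40 = R$1,024,752.00.
Margin of safety = R$1,024,752.00 − R$387,712.67 = R$637,039.

R$637,039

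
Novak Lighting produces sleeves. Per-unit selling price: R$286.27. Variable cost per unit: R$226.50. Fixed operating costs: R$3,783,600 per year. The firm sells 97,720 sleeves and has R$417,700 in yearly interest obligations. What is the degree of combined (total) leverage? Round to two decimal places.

Contribution at this volume is 97,720 × R$59.77 = R$5,840,724.40.
Subtracting fixed costs: EBIT = R$5,840,724.40 − R$3,783,600 = R$2,057,124.40. Interest = R$417,700.00, so EBIT − I = R$1,639,424.40.
Degree of total leverage = total CM / (EBIT − interest) = R$5,840,724.40 / R$1,639,424.40 = 3.5627.

3.56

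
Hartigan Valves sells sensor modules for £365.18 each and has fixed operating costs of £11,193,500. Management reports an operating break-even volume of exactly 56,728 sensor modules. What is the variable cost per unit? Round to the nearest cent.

At break-even, FC = Q × (P − VC), so P − VC = £11,193,500 ÷ 56,728 = £197.3188.
Variable cost per unit = £365.18 − £197.3188 = £167.86.

£167.86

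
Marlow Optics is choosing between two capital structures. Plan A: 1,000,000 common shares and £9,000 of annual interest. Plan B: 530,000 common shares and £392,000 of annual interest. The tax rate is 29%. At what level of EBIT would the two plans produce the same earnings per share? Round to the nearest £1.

£823,894

At indifference, (EBIT − 9,000)(1 − t)/1,000,000 = (EBIT − 392,000)(1 − t)/530,000.
Cancelling (1 − t) and cross-multiplying: 530,000·(EBIT − 9,000) = 1,000,000·(EBIT − 392,000).
EBIT × (1,000,000 − 530,000) = 392,000 × 1,000,000 − 9,000 × 530,000 = 387,230,000,000, so EBIT = 387,230,000,000 ÷ 470,000 = 823,893.62.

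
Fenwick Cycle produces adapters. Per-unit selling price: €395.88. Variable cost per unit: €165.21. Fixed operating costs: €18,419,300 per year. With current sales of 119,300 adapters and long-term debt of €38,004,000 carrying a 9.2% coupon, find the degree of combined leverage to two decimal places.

At 119,300 units, contribution = 119,300 × €230.67 = €27,518,931.00.
EBIT = €27,518,931.00 − €18,419,300 = €9,099,631.00. Interest = €3,496,368.00.
DOL = €27,518,931.00 ÷ €9,099,631.00 = 3.0242; DFL = €9,099,631.00 ÷ €5,603,263.00 = 1.6240.
Combined leverage = 3.0242 × 1.6240 = 4.9113.

4.91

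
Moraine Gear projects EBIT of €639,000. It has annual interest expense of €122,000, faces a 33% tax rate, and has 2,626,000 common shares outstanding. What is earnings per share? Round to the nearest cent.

€0.13

Pre-tax income = €639,000 − €122,000.00 = €517,000.00.
After tax at 33%: net income = €517,000.00 × 0.67 = €346,390.00.
EPS = €346,390.00 ÷ 2,626,000 = €0.13.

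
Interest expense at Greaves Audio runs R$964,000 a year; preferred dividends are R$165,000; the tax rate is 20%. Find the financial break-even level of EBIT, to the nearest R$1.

R$1,170,250

Grossing the preferred dividend up to pre-tax terms: R$165,000 / (1 − 0.20) = R$206,250.00.
EPS = 0 when EBIT covers interest plus the pre-tax preferred burden: R$964,000 + R$206,250.00 = R$1,170,250.00.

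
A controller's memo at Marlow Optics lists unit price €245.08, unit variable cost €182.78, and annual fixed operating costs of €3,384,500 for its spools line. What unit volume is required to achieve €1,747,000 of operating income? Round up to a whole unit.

82,368 spools

Each unit contributes €245.08 − €182.78 = €62.30.
Need Q such that Q × €62.30 − €3,384,500 = €1,747,000, i.e. Q = €5,131,500 / €62.30 = 82,367.58 → 82,368.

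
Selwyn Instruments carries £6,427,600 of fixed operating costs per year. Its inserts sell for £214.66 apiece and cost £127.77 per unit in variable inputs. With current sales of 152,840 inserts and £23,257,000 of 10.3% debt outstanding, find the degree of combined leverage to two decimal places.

2.98

At 152,840 units, contribution = 152,840 × £86.89 = £13,280,267.60.
Operating income = contribution − fixed costs = £13,280,267.60 − £6,427,600 = £6,852,667.60. Interest = £2,395,471.00.
DOL = £13,280,267.60 ÷ £6,852,667.60 = 1.9380; DFL = £6,852,667.60 ÷ £4,457,196.60 = 1.5374.
DCL = DOL × DFL = 1.9380 × 1.5374 = 2.9795.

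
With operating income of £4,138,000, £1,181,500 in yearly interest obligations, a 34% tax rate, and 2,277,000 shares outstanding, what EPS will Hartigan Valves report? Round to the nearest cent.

Interest = £1,181,500.00, so EBT = £4,138,000 − £1,181,500.00 = £2,956,500.00.
After tax at 34%: net income = £2,956,500.00 × 0.66 = £1,951,290.00.
Per share: £1,951,290.00 / 2,277,000 shares = £0.86.

£0.86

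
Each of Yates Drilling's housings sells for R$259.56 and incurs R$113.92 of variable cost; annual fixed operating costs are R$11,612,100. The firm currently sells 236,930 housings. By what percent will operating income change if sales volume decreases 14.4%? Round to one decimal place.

At 236,930 units, contribution = 236,930 × R$145.64 = R$34,506,485.20.
EBIT = R$34,506,485.20 − R$11,612,100 = R$22,894,385.20.
Degree of operating leverage = R$34,506,485.20 / R$22,894,385.20 = 1.5072.
%ΔEBIT = DOL × %ΔSales = 1.5072 × -14.4% = -21.7%.

-21.7%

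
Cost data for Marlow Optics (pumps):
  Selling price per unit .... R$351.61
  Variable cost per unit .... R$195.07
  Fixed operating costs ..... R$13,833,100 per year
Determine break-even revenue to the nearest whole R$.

R$31,071,012

CM per unit = R$351.61 − R$195.07 = R$156.54; CM ratio = R$156.54 / R$351.61 = 0.4452.
Break-even sales = FC ÷ CM ratio = R$13,833,100 × R$351.61 / R$156.54 = R$31,071,012.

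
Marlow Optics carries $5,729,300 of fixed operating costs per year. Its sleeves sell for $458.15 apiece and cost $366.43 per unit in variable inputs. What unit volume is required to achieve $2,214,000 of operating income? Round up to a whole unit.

86,604 sleeves

Unit CM = price − variable cost = $458.15 − $366.43 = $91.72.
Need Q such that Q × $91.72 − $5,729,300 = $2,214,000, i.e. Q = $7,943,300 / $91.72 = 86,603.79 → 86,604.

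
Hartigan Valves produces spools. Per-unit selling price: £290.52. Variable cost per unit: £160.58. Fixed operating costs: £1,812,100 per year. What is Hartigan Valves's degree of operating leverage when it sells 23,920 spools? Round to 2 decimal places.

2.40

Total contribution margin = 23,920 × £129.94 = £3,108,164.80.
Operating income = contribution − fixed costs = £3,108,164.80 − £1,812,100 = £1,296,064.80.
Degree of operating leverage = £3,108,164.80 / £1,296,064.80 = 2.3982.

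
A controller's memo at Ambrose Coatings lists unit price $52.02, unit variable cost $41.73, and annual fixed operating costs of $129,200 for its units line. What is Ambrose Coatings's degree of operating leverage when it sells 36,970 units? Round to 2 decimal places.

Total contribution margin = 36,970 × $10.29 = $380,421.30.
EBIT = $380,421.30 − $129,200 = $251,221.30.
So DOL = total CM / EBIT = $380,421.30 / $251,221.30 = 1.5143.

1.51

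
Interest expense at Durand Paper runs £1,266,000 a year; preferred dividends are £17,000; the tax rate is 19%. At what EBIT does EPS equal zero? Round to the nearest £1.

£1,286,988

Preferred dividends are paid after tax, so their pre-tax equivalent is £17,000 ÷ (1 − 0.19) = £20,987.65.
EPS = 0 when EBIT covers interest plus the pre-tax preferred burden: £1,266,000 + £20,987.65 = £1,286,987.65.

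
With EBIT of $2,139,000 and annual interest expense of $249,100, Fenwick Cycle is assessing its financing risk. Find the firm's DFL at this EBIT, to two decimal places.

1.13

Annual interest charges come to $249,100.00.
DFL = EBIT ÷ (EBIT − I) = $2,139,000 ÷ ($2,139,000 − $249,100.00) = $2,139,000 ÷ $1,889,900.00 = 1.1318.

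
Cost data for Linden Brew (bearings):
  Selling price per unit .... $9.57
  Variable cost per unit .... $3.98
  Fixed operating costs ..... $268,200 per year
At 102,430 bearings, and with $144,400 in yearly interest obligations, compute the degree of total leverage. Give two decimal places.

Contribution at this volume is 102,430 × $5.59 = $572,583.70.
Operating income = contribution − fixed costs = $572,583.70 − $268,200 = $304,383.70. Interest = $144,400.00.
DOL = $572,583.70 ÷ $304,383.70 = 1.8811; DFL = $304,383.70 ÷ $159,983.70 = 1.9026.
Combined leverage = 1.8811 × 1.9026 = 3.5790.

3.58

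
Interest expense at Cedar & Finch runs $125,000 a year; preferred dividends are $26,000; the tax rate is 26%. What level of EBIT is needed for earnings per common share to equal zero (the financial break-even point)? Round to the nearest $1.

Grossing the preferred dividend up to pre-tax terms: $26,000 / (1 − 0.26) = $35,135.14.
EPS = 0 when EBIT covers interest plus the pre-tax preferred burden: $125,000 + $35,135.14 = $160,135.14.

$160,135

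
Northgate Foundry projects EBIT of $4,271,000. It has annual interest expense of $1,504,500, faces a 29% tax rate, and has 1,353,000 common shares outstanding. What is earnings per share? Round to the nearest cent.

$1.45

Pre-tax income = $4,271,000 − $1,504,500.00 = $2,766,500.00.
After tax at 29%: net income = $2,766,500.00 × 0.71 = $1,964,215.00.
Per share: $1,964,215.00 / 1,353,000 shares = $1.45.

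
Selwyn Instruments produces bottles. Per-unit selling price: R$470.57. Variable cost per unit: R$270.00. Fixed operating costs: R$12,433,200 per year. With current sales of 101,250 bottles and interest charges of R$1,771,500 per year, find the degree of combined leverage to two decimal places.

Contribution at this volume is 101,250 × R$200.57 = R$20,307,712.50.
EBIT = R$20,307,712.50 − R$12,433,200 = R$7,874,512.50. Interest = R$1,771,500.00.
DOL = R$20,307,712.50 ÷ R$7,874,512.50 = 2.5789; DFL = R$7,874,512.50 ÷ R$6,103,012.50 = 1.2903.
DCL = DOL × DFL = 2.5789 × 1.2903 = 3.3276.

3.33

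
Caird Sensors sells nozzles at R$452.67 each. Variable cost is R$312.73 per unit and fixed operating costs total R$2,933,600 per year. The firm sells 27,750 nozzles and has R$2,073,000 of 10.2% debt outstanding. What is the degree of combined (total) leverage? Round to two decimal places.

5.26

Contribution at this volume is 27,750 × R$139.94 = R$3,883,335.00.
Subtracting fixed costs: EBIT = R$3,883,335.00 − R$2,933,600 = R$949,735.00. Interest = R$211,446.00, so EBIT − I = R$738,289.00.
DCL = contribution ÷ (EBIT − I) = R$3,883,335.00 ÷ R$738,289.00 = 5.2599.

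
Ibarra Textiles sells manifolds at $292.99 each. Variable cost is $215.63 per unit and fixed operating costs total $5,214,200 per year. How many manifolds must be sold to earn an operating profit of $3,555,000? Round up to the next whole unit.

113,356 manifolds

Each unit contributes $292.99 − $215.63 = $77.36.
Need Q such that Q × $77.36 − $5,214,200 = $3,555,000, i.e. Q = $8,769,200 / $77.36 = 113,355.74 → 113,356.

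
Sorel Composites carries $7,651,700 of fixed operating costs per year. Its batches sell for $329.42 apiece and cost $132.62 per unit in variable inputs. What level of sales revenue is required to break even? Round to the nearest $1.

$12,808,044

Contribution margin per unit = $329.42 − $132.62 = $196.80, a CM ratio of $196.80 ÷ $329.42 = 0.5974.
Break-even sales = FC ÷ CM ratio = $7,651,700 × $329.42 / $196.80 = $12,808,044.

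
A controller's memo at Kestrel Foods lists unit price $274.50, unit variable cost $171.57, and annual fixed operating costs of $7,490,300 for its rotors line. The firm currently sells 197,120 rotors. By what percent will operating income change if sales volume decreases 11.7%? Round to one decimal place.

-18.5%

At 197,120 units, contribution = 197,120 × $102.93 = $20,289,561.60.
EBIT = $20,289,561.60 − $7,490,300 = $12,799,261.60.
Degree of operating leverage = $20,289,561.60 / $12,799,261.60 = 1.5852.
Operating income changes by 1.5852 × -11.7% = -18.5%.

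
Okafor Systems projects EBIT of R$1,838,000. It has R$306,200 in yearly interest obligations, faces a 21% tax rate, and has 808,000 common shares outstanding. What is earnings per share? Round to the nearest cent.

Interest = R$306,200.00, so EBT = R$1,838,000 − R$306,200.00 = R$1,531,800.00.
After tax at 21%: net income = R$1,531,800.00 × 0.79 = R$1,210,122.00.
Per share: R$1,210,122.00 / 808,000 shares = R$1.50.

R$1.50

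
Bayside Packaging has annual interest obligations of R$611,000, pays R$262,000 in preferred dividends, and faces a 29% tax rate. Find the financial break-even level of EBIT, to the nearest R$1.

R$980,014

Grossing the preferred dividend up to pre-tax terms: R$262,000 / (1 − 0.29) = R$369,014.08.
EPS = 0 when EBIT covers interest plus the pre-tax preferred burden: R$611,000 + R$369,014.08 = R$980,014.08.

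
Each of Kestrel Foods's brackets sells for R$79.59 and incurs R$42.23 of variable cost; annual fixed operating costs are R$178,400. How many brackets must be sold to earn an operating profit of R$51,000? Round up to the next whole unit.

Contribution margin per unit = R$79.59 − R$42.23 = R$37.36.
Required volume = (fixed costs + target profit) ÷ CM = (R$178,400 + R$51,000) ÷ R$37.36 = 6,140.26, so 6,141 brackets.

6,141 brackets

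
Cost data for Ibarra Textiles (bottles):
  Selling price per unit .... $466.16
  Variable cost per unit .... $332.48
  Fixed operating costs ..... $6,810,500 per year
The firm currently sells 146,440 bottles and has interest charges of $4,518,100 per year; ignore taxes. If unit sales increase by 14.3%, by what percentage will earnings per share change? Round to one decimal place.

At 146,440 units, contribution = 146,440 × $133.68 = $19,576,099.20.
Subtracting fixed costs: EBIT = $19,576,099.20 − $6,810,500 = $12,765,599.20.
Interest = $4,518,100.00, so EBIT − I = $8,247,499.20.
DCL = total CM / (EBIT − I) = $19,576,099.20 / $8,247,499.20 = 2.3736.
%ΔEPS = DCL × %ΔSales = 2.3736 × +14.3% = +33.9%.

+33.9%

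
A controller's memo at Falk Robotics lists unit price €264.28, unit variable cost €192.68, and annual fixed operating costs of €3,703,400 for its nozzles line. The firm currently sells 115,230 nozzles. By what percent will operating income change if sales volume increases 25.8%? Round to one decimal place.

At 115,230 units, contribution = 115,230 × €71.60 = €8,250,468.00.
Subtracting fixed costs: EBIT = €8,250,468.00 − €3,703,400 = €4,547,068.00.
Degree of operating leverage = €8,250,468.00 / €4,547,068.00 = 1.8145.
So EBIT moves 1.8145 × (+25.8%) = +46.8%.

+46.8%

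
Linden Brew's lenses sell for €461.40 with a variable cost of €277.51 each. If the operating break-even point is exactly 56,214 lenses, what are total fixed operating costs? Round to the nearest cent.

€10,337,192.46

Contribution margin per unit = €461.40 − €277.51 = €183.89.
Fixed costs = break-even units × CM = 56,214 × €183.89 = €10,337,192.46.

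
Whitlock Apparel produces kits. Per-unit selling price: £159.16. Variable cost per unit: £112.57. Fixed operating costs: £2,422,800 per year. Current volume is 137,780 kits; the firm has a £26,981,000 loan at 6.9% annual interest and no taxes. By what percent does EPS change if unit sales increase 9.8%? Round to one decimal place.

+29.5%

At 137,780 units, contribution = 137,780 × £46.59 = £6,419,170.20.
Operating income = contribution − fixed costs = £6,419,170.20 − £2,422,800 = £3,996,370.20.
Interest = £1,861,689.00, so EBIT − I = £2,134,681.20.
Degree of combined leverage = contribution ÷ (EBIT − I) = £6,419,170.20 ÷ £2,134,681.20 = 3.0071.
EPS therefore changes by 3.0071 × (+9.8%) = +29.5%.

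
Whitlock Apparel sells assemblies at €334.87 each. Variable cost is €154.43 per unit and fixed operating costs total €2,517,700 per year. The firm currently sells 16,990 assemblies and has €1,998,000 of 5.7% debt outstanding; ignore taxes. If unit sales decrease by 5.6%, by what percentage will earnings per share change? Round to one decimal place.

Contribution at this volume is 16,990 × €180.44 = €3,065,675.60.
EBIT = €3,065,675.60 − €2,517,700 = €547,975.60.
After interest of €113,886.00, pre-tax earnings = €434,089.60.
Degree of combined leverage = contribution ÷ (EBIT − I) = €3,065,675.60 ÷ €434,089.60 = 7.0623.
%ΔEPS = DCL × %ΔSales = 7.0623 × -5.6% = -39.5%.

-39.5%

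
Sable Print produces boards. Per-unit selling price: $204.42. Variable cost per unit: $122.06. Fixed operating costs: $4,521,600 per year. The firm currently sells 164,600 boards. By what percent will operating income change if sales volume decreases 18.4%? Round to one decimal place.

At 164,600 units, contribution = 164,600 × $82.36 = $13,556,456.00.
Subtracting fixed costs: EBIT = $13,556,456.00 − $4,521,600 = $9,034,856.00.
So DOL = total CM / EBIT = $13,556,456.00 / $9,034,856.00 = 1.5005.
So EBIT moves 1.5005 × (-18.4%) = -27.6%.

-27.6%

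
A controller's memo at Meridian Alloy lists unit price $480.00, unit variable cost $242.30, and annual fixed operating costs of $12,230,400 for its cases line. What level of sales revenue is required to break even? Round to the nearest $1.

$24,697,484

CM per unit = $480.00 − $242.30 = $237.70; CM ratio = $237.70 / $480.00 = 0.4952.
Break-even revenue = fixed costs × price ÷ CM = $12,230,400 × $480.00 ÷ $237.70 = $24,697,484.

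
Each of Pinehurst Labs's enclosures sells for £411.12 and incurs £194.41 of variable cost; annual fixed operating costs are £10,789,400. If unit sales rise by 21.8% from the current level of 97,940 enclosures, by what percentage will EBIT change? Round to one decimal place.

+44.3%

Total contribution margin = 97,940 × £216.71 = £21,224,577.40.
Operating income = contribution − fixed costs = £21,224,577.40 − £10,789,400 = £10,435,177.40.
So DOL = total CM / EBIT = £21,224,577.40 / £10,435,177.40 = 2.0339.
Operating income changes by 2.0339 × +21.8% = +44.3%.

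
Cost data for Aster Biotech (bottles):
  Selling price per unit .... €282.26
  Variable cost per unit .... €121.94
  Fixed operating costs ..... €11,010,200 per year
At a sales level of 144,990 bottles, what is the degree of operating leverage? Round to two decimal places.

1.90

Total contribution margin = 144,990 × €160.32 = €23,244,796.80.
EBIT = €23,244,796.80 − €11,010,200 = €12,234,596.80.
DOL = contribution ÷ EBIT = €23,244,796.80 ÷ €12,234,596.80 = 1.8999.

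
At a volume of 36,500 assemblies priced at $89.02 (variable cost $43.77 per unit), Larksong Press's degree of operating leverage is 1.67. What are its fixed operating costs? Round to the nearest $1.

Contribution at this volume is 36,500 × $45.25 = $1,651,625.00.
Since DOL = CM ÷ EBIT, EBIT = $1,651,625.00 ÷ 1.67 = $988,997.01.
Fixed costs = CM − EBIT = $1,651,625.00 − $988,997.01 = $662,628.

$662,628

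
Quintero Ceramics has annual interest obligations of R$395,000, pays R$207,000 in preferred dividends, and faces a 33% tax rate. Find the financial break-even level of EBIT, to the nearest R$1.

Grossing the preferred dividend up to pre-tax terms: R$207,000 / (1 − 0.33) = R$308,955.22.
EPS = 0 when EBIT covers interest plus the pre-tax preferred burden: R$395,000 + R$308,955.22 = R$703,955.22.

R$703,955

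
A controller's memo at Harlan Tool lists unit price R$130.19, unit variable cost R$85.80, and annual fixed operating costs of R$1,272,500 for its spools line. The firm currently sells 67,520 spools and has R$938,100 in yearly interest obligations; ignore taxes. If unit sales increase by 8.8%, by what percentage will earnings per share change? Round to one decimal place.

+33.5%

At 67,520 units, contribution = 67,520 × R$44.39 = R$2,997,212.80.
Operating income = contribution − fixed costs = R$2,997,212.80 − R$1,272,500 = R$1,724,712.80.
After interest of R$938,100.00, pre-tax earnings = R$786,612.80.
DCL = total CM / (EBIT − I) = R$2,997,212.80 / R$786,612.80 = 3.8103.
EPS therefore changes by 3.8103 × (+8.8%) = +33.5%.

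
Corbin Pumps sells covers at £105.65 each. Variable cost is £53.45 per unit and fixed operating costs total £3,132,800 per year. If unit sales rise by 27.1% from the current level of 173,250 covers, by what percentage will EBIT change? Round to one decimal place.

Total contribution margin = 173,250 × £52.20 = £9,043,650.00.
Subtracting fixed costs: EBIT = £9,043,650.00 − £3,132,800 = £5,910,850.00.
DOL = contribution ÷ EBIT = £9,043,650.00 ÷ £5,910,850.00 = 1.5300.
%ΔEBIT = DOL × %ΔSales = 1.5300 × +27.1% = +41.5%.

+41.5%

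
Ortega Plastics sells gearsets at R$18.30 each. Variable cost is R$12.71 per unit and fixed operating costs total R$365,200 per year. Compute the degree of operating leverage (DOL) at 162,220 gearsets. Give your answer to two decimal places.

Total contribution margin = 162,220 × R$5.59 = R$906,809.80.
Subtracting fixed costs: EBIT = R$906,809.80 − R$365,200 = R$541,609.80.
Degree of operating leverage = R$906,809.80 / R$541,609.80 = 1.6743.

1.67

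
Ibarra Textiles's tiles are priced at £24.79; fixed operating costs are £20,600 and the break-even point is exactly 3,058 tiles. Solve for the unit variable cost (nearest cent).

At break-even, FC = Q × (P − VC), so P − VC = £20,600 ÷ 3,058 = £6.7364.
Variable cost per unit = £24.79 − £6.7364 = £18.05.

£18.05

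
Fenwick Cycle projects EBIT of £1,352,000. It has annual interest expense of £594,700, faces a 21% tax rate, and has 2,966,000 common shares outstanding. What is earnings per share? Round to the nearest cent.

Pre-tax income = £1,352,000 − £594,700.00 = £757,300.00.
After tax at 21%: net income = £757,300.00 × 0.79 = £598,267.00.
Per share: £598,267.00 / 2,966,000 shares = £0.20.

£0.20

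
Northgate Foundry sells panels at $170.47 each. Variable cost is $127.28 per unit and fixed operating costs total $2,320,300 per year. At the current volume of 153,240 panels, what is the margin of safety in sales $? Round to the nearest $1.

Contribution margin per unit = $170.47 − $127.28 = $43.19. Break-even units = $2,320,300 ÷ $43.19 = 53,723.08; break-even revenue = 53,723.08 × $170.47 = $9,158,174.14.
Current sales = 153,240 × $170.47 = $26,122,822.80.
Margin of safety = $26,122,822.80 − $9,158,174.14 = $16,964,649.

$16,964,649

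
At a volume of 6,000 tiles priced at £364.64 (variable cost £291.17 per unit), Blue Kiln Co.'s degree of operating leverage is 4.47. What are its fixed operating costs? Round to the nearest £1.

At 6,000 units, contribution = 6,000 × £73.47 = £440,820.00.
DOL = contribution / EBIT, so EBIT = £440,820.00 / 4.47 = £98,617.45.
And FC = contribution − EBIT = £440,820.00 − £98,617.45 = £342,203.

£342,203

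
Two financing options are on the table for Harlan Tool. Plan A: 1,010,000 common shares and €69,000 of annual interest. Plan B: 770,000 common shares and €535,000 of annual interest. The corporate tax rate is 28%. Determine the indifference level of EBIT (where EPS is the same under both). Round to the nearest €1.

Set EPS_A = EPS_B: (EBIT − €69,000)(1 − 0.28) ÷ 1,010,000 = (EBIT − €535,000)(1 − 0.28) ÷ 770,000.
The (1 − t) factor cancels: (EBIT − 69,000) × 770,000 = (EBIT − 535,000) × 1,010,000.
Solving, EBIT = (535,000·1,010,000 − 69,000·770,000) / (1,010,000 − 770,000) = 487,220,000,000 / 240,000 = 2,030,083.33.

€2,030,083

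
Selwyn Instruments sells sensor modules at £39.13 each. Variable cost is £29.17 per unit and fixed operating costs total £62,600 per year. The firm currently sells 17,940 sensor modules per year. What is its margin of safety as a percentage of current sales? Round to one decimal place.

65.0%

Unit CM = price − variable cost = £39.13 − £29.17 = £9.96. Break-even units = £62,600 ÷ £9.96 = 6,285.14; break-even revenue = 6,285.14 × £39.13 = £245,937.55.
Actual sales revenue = 17,940 × £39.13 = £701,992.20.
Margin of safety = (£701,992.20 − £245,937.55) ÷ £701,992.20 = 65.0%.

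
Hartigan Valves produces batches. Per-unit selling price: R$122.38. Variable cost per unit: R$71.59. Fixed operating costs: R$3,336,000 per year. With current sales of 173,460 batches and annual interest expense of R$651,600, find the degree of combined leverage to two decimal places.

1.83

Total contribution margin = 173,460 × R$50.79 = R$8,810,033.40.
Subtracting fixed costs: EBIT = R$8,810,033.40 − R$3,336,000 = R$5,474,033.40. Interest = R$651,600.00.
DOL = R$8,810,033.40 ÷ R$5,474,033.40 = 1.6094; DFL = R$5,474,033.40 ÷ R$4,822,433.40 = 1.1351.
DCL = DOL × DFL = 1.6094 × 1.1351 = 1.8268.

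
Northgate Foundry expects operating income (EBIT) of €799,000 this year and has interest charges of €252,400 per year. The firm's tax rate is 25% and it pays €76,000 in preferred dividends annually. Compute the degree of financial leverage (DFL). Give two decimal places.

Annual interest charges come to €252,400.00.
Pre-tax preferred-dividend burden = €76,000 ÷ (1 − 0.25) = €101,333.33.
DFL = EBIT ÷ [EBIT − I − D_p/(1−t)] = €799,000 ÷ [€799,000 − €252,400.00 − €101,333.33] = €799,000 ÷ €445,266.67 = 1.7944.

1.79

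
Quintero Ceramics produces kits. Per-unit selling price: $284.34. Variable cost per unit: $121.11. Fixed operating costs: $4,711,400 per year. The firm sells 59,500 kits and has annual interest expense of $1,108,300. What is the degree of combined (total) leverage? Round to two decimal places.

2.50

Contribution at this volume is 59,500 × $163.23 = $9,712,185.00.
Subtracting fixed costs: EBIT = $9,712,185.00 − $4,711,400 = $5,000,785.00. Interest = $1,108,300.00.
DOL = $9,712,185.00 ÷ $5,000,785.00 = 1.9421; DFL = $5,000,785.00 ÷ $3,892,485.00 = 1.2847.
DCL = DOL × DFL = 1.9421 × 1.2847 = 2.4950.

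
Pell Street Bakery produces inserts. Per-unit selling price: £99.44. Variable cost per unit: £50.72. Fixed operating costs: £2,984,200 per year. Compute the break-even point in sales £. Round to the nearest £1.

CM per unit = £99.44 − £50.72 = £48.72; CM ratio = £48.72 / £99.44 = 0.4899.
Break-even revenue = fixed costs × price ÷ CM = £2,984,200 × £99.44 ÷ £48.72 = £6,090,904.

£6,090,904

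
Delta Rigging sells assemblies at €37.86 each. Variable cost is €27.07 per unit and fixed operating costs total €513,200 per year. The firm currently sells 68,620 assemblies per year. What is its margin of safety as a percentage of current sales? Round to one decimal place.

30.7%

Unit CM = price − variable cost = €37.86 − €27.07 = €10.79. Break-even units = €513,200 ÷ €10.79 = 47,562.56; break-even revenue = 47,562.56 × €37.86 = €1,800,718.44.
Actual sales revenue = 68,620 × €37.86 = €2,597,953.20.
Margin of safety = (€2,597,953.20 − €1,800,718.44) ÷ €2,597,953.20 = 30.7%.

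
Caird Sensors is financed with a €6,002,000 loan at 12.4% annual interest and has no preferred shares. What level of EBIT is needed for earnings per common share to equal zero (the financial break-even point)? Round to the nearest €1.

€744,248

Annual interest = 12.4% × €6,002,000 = €744,248.00.
With no preferred dividends, EPS = 0 when EBIT exactly covers interest, so the financial break-even EBIT is €744,248.00.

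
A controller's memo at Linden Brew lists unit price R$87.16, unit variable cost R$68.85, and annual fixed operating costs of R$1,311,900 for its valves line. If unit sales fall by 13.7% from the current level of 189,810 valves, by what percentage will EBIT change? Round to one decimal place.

-22.0%

At 189,810 units, contribution = 189,810 × R$18.31 = R$3,475,421.10.
Subtracting fixed costs: EBIT = R$3,475,421.10 − R$1,311,900 = R$2,163,521.10.
Degree of operating leverage = R$3,475,421.10 / R$2,163,521.10 = 1.6064.
%ΔEBIT = DOL × %ΔSales = 1.6064 × -13.7% = -22.0%.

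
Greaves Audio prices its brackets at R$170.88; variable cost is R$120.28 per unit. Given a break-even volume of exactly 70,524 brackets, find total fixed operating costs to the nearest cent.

R$3,568,514.40

Each unit contributes R$170.88 − R$120.28 = R$50.60.
Fixed costs = break-even units × CM = 70,524 × R$50.60 = R$3,568,514.40.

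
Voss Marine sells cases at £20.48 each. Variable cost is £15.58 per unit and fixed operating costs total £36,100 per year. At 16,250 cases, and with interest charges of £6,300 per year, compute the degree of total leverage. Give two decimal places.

2.14

Contribution at this volume is 16,250 × £4.90 = £79,625.00.
EBIT = £79,625.00 − £36,100 = £43,525.00. Interest = £6,300.00, so EBIT − I = £37,225.00.
DCL = contribution ÷ (EBIT − I) = £79,625.00 ÷ £37,225.00 = 2.1390.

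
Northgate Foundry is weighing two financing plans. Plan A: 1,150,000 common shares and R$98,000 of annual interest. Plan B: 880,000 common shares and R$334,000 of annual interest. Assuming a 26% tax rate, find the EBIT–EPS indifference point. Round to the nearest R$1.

R$1,103,185

At indifference, (EBIT − 98,000)(1 − t)/1,150,000 = (EBIT − 334,000)(1 − t)/880,000.
Cancelling (1 − t) and cross-multiplying: 880,000·(EBIT − 98,000) = 1,150,000·(EBIT − 334,000).
Solving, EBIT = (334,000·1,150,000 − 98,000·880,000) / (1,150,000 − 880,000) = 297,860,000,000 / 270,000 = 1,103,185.19.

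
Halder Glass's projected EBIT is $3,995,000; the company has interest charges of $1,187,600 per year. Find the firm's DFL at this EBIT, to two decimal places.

Annual interest charges come to $1,187,600.00.
Degree of financial leverage = EBIT / (EBIT − interest) = $3,995,000 / $2,807,400.00 = 1.4230.

1.42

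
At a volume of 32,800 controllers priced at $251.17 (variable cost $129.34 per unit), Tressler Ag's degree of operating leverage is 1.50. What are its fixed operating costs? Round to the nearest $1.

$1,332,008

Total contribution margin = 32,800 × $121.83 = $3,996,024.00.
Since DOL = CM ÷ EBIT, EBIT = $3,996,024.00 ÷ 1.50 = $2,664,016.00.
Fixed costs = CM − EBIT = $3,996,024.00 − $2,664,016.00 = $1,332,008.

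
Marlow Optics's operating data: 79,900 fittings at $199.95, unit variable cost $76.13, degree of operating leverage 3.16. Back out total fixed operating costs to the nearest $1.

Total contribution margin = 79,900 × $123.82 = $9,893,218.00.
Since DOL = CM ÷ EBIT, EBIT = $9,893,218.00 ÷ 3.16 = $3,130,765.19.
And FC = contribution − EBIT = $9,893,218.00 − $3,130,765.19 = $6,762,453.

$6,762,453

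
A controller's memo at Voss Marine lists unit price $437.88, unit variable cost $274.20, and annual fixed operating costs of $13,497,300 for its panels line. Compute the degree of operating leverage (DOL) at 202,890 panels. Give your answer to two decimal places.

1.68

At 202,890 units, contribution = 202,890 × $163.68 = $33,209,035.20.
EBIT = $33,209,035.20 − $13,497,300 = $19,711,735.20.
DOL = contribution ÷ EBIT = $33,209,035.20 ÷ $19,711,735.20 = 1.6847.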